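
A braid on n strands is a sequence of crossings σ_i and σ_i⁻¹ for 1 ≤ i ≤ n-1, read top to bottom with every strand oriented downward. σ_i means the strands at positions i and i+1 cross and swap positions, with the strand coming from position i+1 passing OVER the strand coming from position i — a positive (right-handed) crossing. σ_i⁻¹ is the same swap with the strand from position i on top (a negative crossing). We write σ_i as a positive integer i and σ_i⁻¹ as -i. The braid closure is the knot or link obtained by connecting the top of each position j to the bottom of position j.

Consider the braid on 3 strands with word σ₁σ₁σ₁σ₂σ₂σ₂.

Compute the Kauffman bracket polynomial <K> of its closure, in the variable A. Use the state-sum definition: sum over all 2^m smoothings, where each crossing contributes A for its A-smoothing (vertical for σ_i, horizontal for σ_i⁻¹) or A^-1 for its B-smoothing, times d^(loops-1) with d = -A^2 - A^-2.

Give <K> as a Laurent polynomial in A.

A^10 + 2*A^2 - 2*A^-2 + A^-6 - 2*A^-10 + A^-14

Derivation:
Braid: s1 s1 s1 s2 s2 s2 on 3 strands, 6 crossings.
Writhe w = (#positive) - (#negative) = 6 - 0 = 6.
Computing the Kauffman bracket via state sum. There are 2^6 = 64 states.
Smooth each crossing (0=||, 1=⌣⌢); contribution A^(Σ sign_k(1-2s_k)) * d^(L-1).
Tabulate the states by total A-exponent and number of loops L (A-exp: L × count):
  A^6: L=3 ×1
  A^4: L=2 ×6
  A^2: L=1 ×9, L=3 ×6
  A^0: L=2 ×18, L=4 ×2
  A^-2: L=3 ×15
  A^-4: L=4 ×6
  A^-6: L=5 ×1
Each group contributes A^e * Σ count * d^(L-1):
Powers of d = -A^2 - A^-2: d^2 = A^4 + 2 + A^-4; d^3 = -A^6 - 3*A^2 - 3*A^-2 - A^-6; d^4 = A^8 + 4*A^4 + 6 + 4*A^-4 + A^-8.
  A^6 * (d^2) = A^10 + 2*A^6 + A^2
  A^4 * (6*d) = -6*A^6 - 6*A^2
  A^2 * (9 + 6*d^2) = 6*A^6 + 21*A^2 + 6*A^-2
  A^0 * (18*d + 2*d^3) = -2*A^6 - 24*A^2 - 24*A^-2 - 2*A^-6
  A^-2 * (15*d^2) = 15*A^2 + 30*A^-2 + 15*A^-6
  A^-4 * (6*d^3) = -6*A^2 - 18*A^-2 - 18*A^-6 - 6*A^-10
  A^-6 * (d^4) = A^2 + 4*A^-2 + 6*A^-6 + 4*A^-10 + A^-14
Summing the groups: <K> = A^10 + 2*A^2 - 2*A^-2 + A^-6 - 2*A^-10 + A^-14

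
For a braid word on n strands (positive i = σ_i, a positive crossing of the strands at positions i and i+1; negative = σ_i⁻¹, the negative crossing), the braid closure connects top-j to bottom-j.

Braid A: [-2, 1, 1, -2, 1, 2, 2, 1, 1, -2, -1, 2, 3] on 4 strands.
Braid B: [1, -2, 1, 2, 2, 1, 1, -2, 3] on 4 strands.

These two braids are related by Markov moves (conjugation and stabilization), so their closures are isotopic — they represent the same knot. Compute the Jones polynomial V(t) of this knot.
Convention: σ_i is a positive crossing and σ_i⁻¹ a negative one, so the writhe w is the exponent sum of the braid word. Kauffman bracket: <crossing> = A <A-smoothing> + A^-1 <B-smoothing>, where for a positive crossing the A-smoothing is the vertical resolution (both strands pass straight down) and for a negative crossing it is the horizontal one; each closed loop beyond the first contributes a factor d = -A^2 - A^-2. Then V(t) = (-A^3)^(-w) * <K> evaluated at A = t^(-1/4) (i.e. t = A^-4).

t^7 - 2*t^6 + 2*t^5 - 3*t^4 + 3*t^3 - 2*t^2 + 2*t

Derivation:
Markov-equivalent braids have isotopic closures, hence identical knot invariants. Strip the Markov moves from each word to reach a common short braid β, then compute V(t) once on β.
Braid A: s2^-1 s1 s1 s2^-1 s1 s2 s2 s1 s1 s2^-1 s1^-1 s2 s3 on 4 strands reduces by inverse Markov moves (closure unchanged at each step):
  Destabilize: the word has the form β·s3 where s3 occurs only as the final letter (β ∈ B_3); drop it and the last strand → 3 strands.
  Deconjugate: the word is γ·β·γ⁻¹ with γ = s2^-1 s1 (prefix) and γ⁻¹ = s1^-1 s2 (suffix); strip both.
Reduced to β = s1 s2^-1 s1 s2 s2 s1 s1 s2^-1 on 3 strands, 8 crossings.
Braid B: s1 s2^-1 s1 s2 s2 s1 s1 s2^-1 s3 on 4 strands reduces by inverse Markov moves (closure unchanged at each step):
  Destabilize: the word has the form β·s3 where s3 occurs only as the final letter (β ∈ B_3); drop it and the last strand → 3 strands.
Reduced to β = s1 s2^-1 s1 s2 s2 s1 s1 s2^-1 on 3 strands, 8 crossings.
Both give the same β = s1 s2^-1 s1 s2 s2 s1 s1 s2^-1 on 3 strands, so one state sum suffices:
Braid: s1 s2^-1 s1 s2 s2 s1 s1 s2^-1 on 3 strands, 8 crossings.
Writhe w = (#positive) - (#negative) = 6 - 2 = 4.
Computing the Kauffman bracket via state sum. There are 2^8 = 256 states.
Smooth each crossing (0=||, 1=⌣⌢); contribution A^(Σ sign_k(1-2s_k)) * d^(L-1).
Tabulate the states by total A-exponent and number of loops L (A-exp: L × count):
  A^8: L=3 ×1
  A^6: L=2 ×6, L=4 ×2
  A^4: L=1 ×11, L=3 ×16, L=5 ×1
  A^2: L=2 ×47, L=4 ×9
  A^0: L=1 ×26, L=3 ×43, L=5 ×1
  A^-2: L=2 ×41, L=4 ×15
  A^-4: L=3 ×26, L=5 ×2
  A^-6: L=4 ×8
  A^-8: L=5 ×1
Each group contributes A^e * Σ count * d^(L-1):
Powers of d = -A^2 - A^-2: d^2 = A^4 + 2 + A^-4; d^3 = -A^6 - 3*A^2 - 3*A^-2 - A^-6; d^4 = A^8 + 4*A^4 + 6 + 4*A^-4 + A^-8.
  A^8 * (d^2) = A^12 + 2*A^8 + A^4
  A^6 * (6*d + 2*d^3) = -2*A^12 - 12*A^8 - 12*A^4 - 2
  A^4 * (11 + 16*d^2 + d^4) = A^12 + 20*A^8 + 49*A^4 + 20 + A^-4
  A^2 * (47*d + 9*d^3) = -9*A^8 - 74*A^4 - 74 - 9*A^-4
  A^0 * (26 + 43*d^2 + d^4) = A^8 + 47*A^4 + 118 + 47*A^-4 + A^-8
  A^-2 * (41*d + 15*d^3) = -15*A^4 - 86 - 86*A^-4 - 15*A^-8
  A^-4 * (26*d^2 + 2*d^4) = 2*A^4 + 34 + 64*A^-4 + 34*A^-8 + 2*A^-12
  A^-6 * (8*d^3) = -8 - 24*A^-4 - 24*A^-8 - 8*A^-12
  A^-8 * (d^4) = 1 + 4*A^-4 + 6*A^-8 + 4*A^-12 + A^-16
Summing the groups: <K> = 2*A^8 - 2*A^4 + 3 - 3*A^-4 + 2*A^-8 - 2*A^-12 + A^-16
Normalise by the writhe: (-A^3)^(-w) = (-A^3)^(-4) = A^-12, so f(A) = A^-12 * <K> = 2*A^-4 - 2*A^-8 + 3*A^-12 - 3*A^-16 + 2*A^-20 - 2*A^-24 + A^-28.
Substitute A = t^(-1/4), i.e. A^e → t^(-e/4): V(t) = t^7 - 2*t^6 + 2*t^5 - 3*t^4 + 3*t^3 - 2*t^2 + 2*t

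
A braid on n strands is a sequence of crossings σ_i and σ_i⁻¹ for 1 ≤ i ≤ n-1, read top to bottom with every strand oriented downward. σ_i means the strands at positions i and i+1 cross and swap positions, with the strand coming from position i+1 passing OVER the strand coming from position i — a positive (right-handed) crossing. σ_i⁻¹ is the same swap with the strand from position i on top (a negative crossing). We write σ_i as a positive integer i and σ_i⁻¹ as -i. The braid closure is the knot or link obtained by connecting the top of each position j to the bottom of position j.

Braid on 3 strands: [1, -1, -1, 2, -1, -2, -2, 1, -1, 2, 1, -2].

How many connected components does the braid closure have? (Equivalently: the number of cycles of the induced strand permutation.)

Track the strand permutation on 3 strands, starting from identity.
  step 1: s1 swaps positions 1,2 -> [2 1 3]
  step 2: s1^-1 swaps positions 1,2 -> [1 2 3]
  step 3: s1^-1 swaps positions 1,2 -> [2 1 3]
  step 4: s2 swaps positions 2,3 -> [2 3 1]
  step 5: s1^-1 swaps positions 1,2 -> [3 2 1]
  step 6: s2^-1 swaps positions 2,3 -> [3 1 2]
  step 7: s2^-1 swaps positions 2,3 -> [3 2 1]
  step 8: s1 swaps positions 1,2 -> [2 3 1]
  step 9: s1^-1 swaps positions 1,2 -> [3 2 1]
  step 10: s2 swaps positions 2,3 -> [3 1 2]
  step 11: s1 swaps positions 1,2 -> [1 3 2]
  step 12: s2^-1 swaps positions 2,3 -> [1 2 3]
Final permutation (position -> original strand): [1 2 3]
Closure components = cycle count of this permutation = 3.

Answer: 3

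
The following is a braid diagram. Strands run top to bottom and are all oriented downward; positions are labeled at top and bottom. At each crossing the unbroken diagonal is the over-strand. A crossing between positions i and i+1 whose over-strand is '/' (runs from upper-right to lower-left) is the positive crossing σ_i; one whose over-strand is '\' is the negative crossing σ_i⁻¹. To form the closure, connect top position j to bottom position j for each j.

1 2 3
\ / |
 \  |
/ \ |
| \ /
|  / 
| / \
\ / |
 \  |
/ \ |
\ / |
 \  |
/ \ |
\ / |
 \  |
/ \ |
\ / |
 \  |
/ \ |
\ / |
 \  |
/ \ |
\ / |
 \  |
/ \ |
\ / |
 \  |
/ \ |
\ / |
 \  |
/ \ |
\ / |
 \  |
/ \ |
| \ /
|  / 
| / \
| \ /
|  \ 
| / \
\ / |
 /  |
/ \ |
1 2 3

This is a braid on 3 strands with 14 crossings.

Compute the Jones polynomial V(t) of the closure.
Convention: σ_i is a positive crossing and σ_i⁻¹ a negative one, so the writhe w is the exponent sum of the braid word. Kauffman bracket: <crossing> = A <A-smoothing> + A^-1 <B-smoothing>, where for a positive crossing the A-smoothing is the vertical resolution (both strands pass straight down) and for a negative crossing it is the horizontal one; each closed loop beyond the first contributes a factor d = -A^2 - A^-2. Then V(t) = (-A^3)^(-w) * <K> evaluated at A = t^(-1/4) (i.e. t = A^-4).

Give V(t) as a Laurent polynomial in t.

t^-4 + t^-6 - t^-7 + t^-8 - t^-9 + t^-10 - t^-11 + t^-12 - t^-13

Derivation:
Reading the diagram top to bottom ('/'-over between positions i,i+1 = s_i, '\'-over = s_i^-1): braid word = s1^-1 s2 s1^-1 s1^-1 s1^-1 s1^-1 s1^-1 s1^-1 s1^-1 s1^-1 s1^-1 s2 s2^-1 s1.
The presented braid s1^-1 s2 s1^-1 s1^-1 s1^-1 s1^-1 s1^-1 s1^-1 s1^-1 s1^-1 s1^-1 s2 s2^-1 s1 on 3 strands reduces by inverse Markov moves (closure unchanged at each step):
  Deconjugate: the word is γ·β·γ⁻¹ with γ = s1^-1 s2 (prefix) and γ⁻¹ = s2^-1 s1 (suffix); strip both.
  Destabilize: the word has the form β·s2 where s2 occurs only as the final letter (β ∈ B_2); drop it and the last strand → 2 strands.
Reduced to β = s1^-1 s1^-1 s1^-1 s1^-1 s1^-1 s1^-1 s1^-1 s1^-1 s1^-1 on 2 strands, 9 crossings.
Compute on β:
Braid: s1^-1 s1^-1 s1^-1 s1^-1 s1^-1 s1^-1 s1^-1 s1^-1 s1^-1 on 2 strands, 9 crossings.
Writhe w = (#positive) - (#negative) = 0 - 9 = -9.
Computing the Kauffman bracket via state sum. There are 2^9 = 512 states.
Smooth each crossing (0=||, 1=⌣⌢); contribution A^(Σ sign_k(1-2s_k)) * d^(L-1).
Tabulate the states by total A-exponent and number of loops L (A-exp: L × count):
  A^9: L=9 ×1
  A^7: L=8 ×9
  A^5: L=7 ×36
  A^3: L=6 ×84
  A^1: L=5 ×126
  A^-1: L=4 ×126
  A^-3: L=3 ×84
  A^-5: L=2 ×36
  A^-7: L=1 ×9
  A^-9: L=2 ×1
Each group contributes A^e * Σ count * d^(L-1):
Powers of d = -A^2 - A^-2: d^2 = A^4 + 2 + A^-4; d^3 = -A^6 - 3*A^2 - 3*A^-2 - A^-6; d^4 = A^8 + 4*A^4 + 6 + 4*A^-4 + A^-8; d^5 = -A^10 - 5*A^6 - 10*A^2 - 10*A^-2 - 5*A^-6 - A^-10; d^6 = A^12 + 6*A^8 + 15*A^4 + 20 + 15*A^-4 + 6*A^-8 + A^-12; d^7 = -A^14 - 7*A^10 - 21*A^6 - 35*A^2 - 35*A^-2 - 21*A^-6 - 7*A^-10 - A^-14; d^8 = A^16 + 8*A^12 + 28*A^8 + 56*A^4 + 70 + 56*A^-4 + 28*A^-8 + 8*A^-12 + A^-16.
  A^9 * (d^8) = A^25 + 8*A^21 + 28*A^17 + 56*A^13 + 70*A^9 + 56*A^5 + 28*A + 8*A^-3 + A^-7
  A^7 * (9*d^7) = -9*A^21 - 63*A^17 - 189*A^13 - 315*A^9 - 315*A^5 - 189*A - 63*A^-3 - 9*A^-7
  A^5 * (36*d^6) = 36*A^17 + 216*A^13 + 540*A^9 + 720*A^5 + 540*A + 216*A^-3 + 36*A^-7
  A^3 * (84*d^5) = -84*A^13 - 420*A^9 - 840*A^5 - 840*A - 420*A^-3 - 84*A^-7
  A^1 * (126*d^4) = 126*A^9 + 504*A^5 + 756*A + 504*A^-3 + 126*A^-7
  A^-1 * (126*d^3) = -126*A^5 - 378*A - 378*A^-3 - 126*A^-7
  A^-3 * (84*d^2) = 84*A + 168*A^-3 + 84*A^-7
  A^-5 * (36*d) = -36*A^-3 - 36*A^-7
  A^-7 * (9) = 9*A^-7
  A^-9 * (d) = -A^-7 - A^-11
Summing the groups: <K> = A^25 - A^21 + A^17 - A^13 + A^9 - A^5 + A - A^-3 - A^-11
Normalise by the writhe: (-A^3)^(-w) = (-A^3)^(9) = -A^27, so f(A) = -A^27 * <K> = -A^52 + A^48 - A^44 + A^40 - A^36 + A^32 - A^28 + A^24 + A^16.
Substitute A = t^(-1/4), i.e. A^e → t^(-e/4): V(t) = t^-4 + t^-6 - t^-7 + t^-8 - t^-9 + t^-10 - t^-11 + t^-12 - t^-13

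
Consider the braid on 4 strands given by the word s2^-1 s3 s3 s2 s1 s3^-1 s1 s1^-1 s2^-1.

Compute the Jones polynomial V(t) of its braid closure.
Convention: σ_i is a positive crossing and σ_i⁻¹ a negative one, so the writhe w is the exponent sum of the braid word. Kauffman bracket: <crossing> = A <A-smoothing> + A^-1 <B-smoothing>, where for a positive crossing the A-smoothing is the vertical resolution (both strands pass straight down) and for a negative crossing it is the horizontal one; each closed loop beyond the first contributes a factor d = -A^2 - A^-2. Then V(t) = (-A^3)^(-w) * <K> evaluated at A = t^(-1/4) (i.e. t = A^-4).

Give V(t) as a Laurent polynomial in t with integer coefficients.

First cancel adjacent σ_i σ_i⁻¹ pairs (Reidemeister II — same braid, same closure): s2^-1 s3 s3 s2 s1 s3^-1 s1 s1^-1 s2^-1 → s2^-1 s3 s3 s2 s1 s3^-1 s2^-1.
Braid: s2^-1 s3 s3 s2 s1 s3^-1 s2^-1 on 4 strands, 7 crossings.
Writhe w = (#positive) - (#negative) = 4 - 3 = 1.
Enumerate smoothing states for the bracket polynomial. There are 2^7 = 128 states.
Each crossing splits two ways (0=vertical, 1=horizontal). The state's weight is A^(#A-smoothings - #B-smoothings) * d^(loops - 1).
Tabulate the states by total A-exponent and number of loops L (A-exp: L × count):
  A^7: L=3 ×1
  A^5: L=2 ×3, L=4 ×4
  A^3: L=1 ×2, L=3 ×17, L=5 ×2
  A^1: L=2 ×22, L=4 ×13
  A^-1: L=1 ×9, L=3 ×24, L=5 ×2
  A^-3: L=2 ×15, L=4 ×6
  A^-5: L=1 ×2, L=3 ×5
  A^-7: L=2 ×1
Each group contributes A^e * Σ count * d^(L-1):
Powers of d = -A^2 - A^-2: d^2 = A^4 + 2 + A^-4; d^3 = -A^6 - 3*A^2 - 3*A^-2 - A^-6; d^4 = A^8 + 4*A^4 + 6 + 4*A^-4 + A^-8.
  A^7 * (d^2) = A^11 + 2*A^7 + A^3
  A^5 * (3*d + 4*d^3) = -4*A^11 - 15*A^7 - 15*A^3 - 4*A^-1
  A^3 * (2 + 17*d^2 + 2*d^4) = 2*A^11 + 25*A^7 + 48*A^3 + 25*A^-1 + 2*A^-5
  A^1 * (22*d + 13*d^3) = -13*A^7 - 61*A^3 - 61*A^-1 - 13*A^-5
  A^-1 * (9 + 24*d^2 + 2*d^4) = 2*A^7 + 32*A^3 + 69*A^-1 + 32*A^-5 + 2*A^-9
  A^-3 * (15*d + 6*d^3) = -6*A^3 - 33*A^-1 - 33*A^-5 - 6*A^-9
  A^-5 * (2 + 5*d^2) = 5*A^-1 + 12*A^-5 + 5*A^-9
  A^-7 * (d) = -A^-5 - A^-9
Summing the groups: <K> = -A^11 + A^7 - A^3 + A^-1 - A^-5
Normalise by the writhe: (-A^3)^(-w) = (-A^3)^(-1) = -A^-3, so f(A) = -A^-3 * <K> = A^8 - A^4 + 1 - A^-4 + A^-8.
Substitute A = t^(-1/4), i.e. A^e → t^(-e/4): V(t) = t^2 - t + 1 - t^-1 + t^-2

Answer: t^2 - t + 1 - t^-1 + t^-2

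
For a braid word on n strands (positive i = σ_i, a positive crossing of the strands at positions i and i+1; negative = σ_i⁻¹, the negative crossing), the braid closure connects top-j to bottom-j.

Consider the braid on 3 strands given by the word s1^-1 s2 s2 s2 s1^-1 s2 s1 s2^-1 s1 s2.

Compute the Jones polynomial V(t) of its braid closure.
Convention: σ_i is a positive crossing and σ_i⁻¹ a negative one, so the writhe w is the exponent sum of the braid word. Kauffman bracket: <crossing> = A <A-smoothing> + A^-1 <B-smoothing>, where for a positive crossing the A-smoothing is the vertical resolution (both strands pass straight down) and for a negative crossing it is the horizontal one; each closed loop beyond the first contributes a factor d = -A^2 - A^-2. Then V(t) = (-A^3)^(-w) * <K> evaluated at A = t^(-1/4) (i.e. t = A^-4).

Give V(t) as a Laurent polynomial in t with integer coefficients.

-t^8 + t^7 - 2*t^6 + 3*t^5 - 3*t^4 + 4*t^3 - 2*t^2 + 2*t - 1

Derivation:
Braid: s1^-1 s2 s2 s2 s1^-1 s2 s1 s2^-1 s1 s2 on 3 strands, 10 crossings.
Writhe w = (#positive) - (#negative) = 7 - 3 = 4.
Enumerate smoothing states for the bracket polynomial. There are 2^10 = 1024 states.
Each crossing splits two ways (0=vertical, 1=horizontal). The state's weight is A^(#A-smoothings - #B-smoothings) * d^(loops - 1).
Tabulate the states by total A-exponent and number of loops L (A-exp: L × count):
  A^10: L=2 ×1
  A^8: L=1 ×5, L=3 ×5
  A^6: L=2 ×39, L=4 ×6
  A^4: L=1 ×34, L=3 ×85, L=5 ×1
  A^2: L=2 ×138, L=4 ×72
  A^0: L=1 ×48, L=3 ×167, L=5 ×37
  A^-2: L=2 ×91, L=4 ×109, L=6 ×10
  A^-4: L=3 ×82, L=5 ×37, L=7 ×1
  A^-6: L=4 ×40, L=6 ×5
  A^-8: L=5 ×10
  A^-10: L=6 ×1
Each group contributes A^e * Σ count * d^(L-1):
Powers of d = -A^2 - A^-2: d^2 = A^4 + 2 + A^-4; d^3 = -A^6 - 3*A^2 - 3*A^-2 - A^-6; d^4 = A^8 + 4*A^4 + 6 + 4*A^-4 + A^-8; d^5 = -A^10 - 5*A^6 - 10*A^2 - 10*A^-2 - 5*A^-6 - A^-10; d^6 = A^12 + 6*A^8 + 15*A^4 + 20 + 15*A^-4 + 6*A^-8 + A^-12.
  A^10 * (d) = -A^12 - A^8
  A^8 * (5 + 5*d^2) = 5*A^12 + 15*A^8 + 5*A^4
  A^6 * (39*d + 6*d^3) = -6*A^12 - 57*A^8 - 57*A^4 - 6
  A^4 * (34 + 85*d^2 + d^4) = A^12 + 89*A^8 + 210*A^4 + 89 + A^-4
  A^2 * (138*d + 72*d^3) = -72*A^8 - 354*A^4 - 354 - 72*A^-4
  A^0 * (48 + 167*d^2 + 37*d^4) = 37*A^8 + 315*A^4 + 604 + 315*A^-4 + 37*A^-8
  A^-2 * (91*d + 109*d^3 + 10*d^5) = -10*A^8 - 159*A^4 - 518 - 518*A^-4 - 159*A^-8 - 10*A^-12
  A^-4 * (82*d^2 + 37*d^4 + d^6) = A^8 + 43*A^4 + 245 + 406*A^-4 + 245*A^-8 + 43*A^-12 + A^-16
  A^-6 * (40*d^3 + 5*d^5) = -5*A^4 - 65 - 170*A^-4 - 170*A^-8 - 65*A^-12 - 5*A^-16
  A^-8 * (10*d^4) = 10 + 40*A^-4 + 60*A^-8 + 40*A^-12 + 10*A^-16
  A^-10 * (d^5) = -1 - 5*A^-4 - 10*A^-8 - 10*A^-12 - 5*A^-16 - A^-20
Summing the groups: <K> = -A^12 + 2*A^8 - 2*A^4 + 4 - 3*A^-4 + 3*A^-8 - 2*A^-12 + A^-16 - A^-20
Normalise by the writhe: (-A^3)^(-w) = (-A^3)^(-4) = A^-12, so f(A) = A^-12 * <K> = -1 + 2*A^-4 - 2*A^-8 + 4*A^-12 - 3*A^-16 + 3*A^-20 - 2*A^-24 + A^-28 - A^-32.
Substitute A = t^(-1/4), i.e. A^e → t^(-e/4): V(t) = -t^8 + t^7 - 2*t^6 + 3*t^5 - 3*t^4 + 4*t^3 - 2*t^2 + 2*t - 1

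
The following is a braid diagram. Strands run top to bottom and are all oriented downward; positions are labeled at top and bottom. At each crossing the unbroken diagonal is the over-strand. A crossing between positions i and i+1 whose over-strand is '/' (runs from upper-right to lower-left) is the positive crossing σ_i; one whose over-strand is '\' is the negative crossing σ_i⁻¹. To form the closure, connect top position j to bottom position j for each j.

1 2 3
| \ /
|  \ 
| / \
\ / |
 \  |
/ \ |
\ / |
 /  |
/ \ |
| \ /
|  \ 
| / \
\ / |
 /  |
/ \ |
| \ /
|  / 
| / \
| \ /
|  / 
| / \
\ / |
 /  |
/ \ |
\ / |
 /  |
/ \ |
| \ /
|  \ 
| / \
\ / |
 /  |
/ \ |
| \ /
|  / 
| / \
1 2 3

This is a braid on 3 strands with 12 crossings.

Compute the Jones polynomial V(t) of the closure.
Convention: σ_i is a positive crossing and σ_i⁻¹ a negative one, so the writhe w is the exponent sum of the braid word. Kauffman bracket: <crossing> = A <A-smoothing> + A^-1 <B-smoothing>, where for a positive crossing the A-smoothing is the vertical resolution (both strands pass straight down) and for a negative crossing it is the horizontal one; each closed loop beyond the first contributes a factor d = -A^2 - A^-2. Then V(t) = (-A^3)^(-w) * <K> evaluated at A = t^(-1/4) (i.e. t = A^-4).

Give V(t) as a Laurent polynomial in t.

Reading the diagram top to bottom ('/'-over between positions i,i+1 = s_i, '\'-over = s_i^-1): braid word = s2^-1 s1^-1 s1 s2^-1 s1 s2 s2 s1 s1 s2^-1 s1 s2.
The presented braid s2^-1 s1^-1 s1 s2^-1 s1 s2 s2 s1 s1 s2^-1 s1 s2 on 3 strands reduces by inverse Markov moves (closure unchanged at each step):
  Deconjugate: the word is γ·β·γ⁻¹ with γ = s2^-1 s1^-1 (prefix) and γ⁻¹ = s1 s2 (suffix); strip both.
Reduced to β = s1 s2^-1 s1 s2 s2 s1 s1 s2^-1 on 3 strands, 8 crossings.
Compute on β:
Braid: s1 s2^-1 s1 s2 s2 s1 s1 s2^-1 on 3 strands, 8 crossings.
Writhe w = (#positive) - (#negative) = 6 - 2 = 4.
State-sum expansion of <K>. There are 2^8 = 256 states.
For each crossing: s=0 is the vertical smoothing, s=1 horizontal. Crossing k contributes A^(sign_k * (1 - 2*s_k)); loop factor d = -A^2 - A^-2.
Tabulate the states by total A-exponent and number of loops L (A-exp: L × count):
  A^8: L=3 ×1
  A^6: L=2 ×6, L=4 ×2
  A^4: L=1 ×11, L=3 ×16, L=5 ×1
  A^2: L=2 ×47, L=4 ×9
  A^0: L=1 ×26, L=3 ×43, L=5 ×1
  A^-2: L=2 ×41, L=4 ×15
  A^-4: L=3 ×26, L=5 ×2
  A^-6: L=4 ×8
  A^-8: L=5 ×1
Each group contributes A^e * Σ count * d^(L-1):
Powers of d = -A^2 - A^-2: d^2 = A^4 + 2 + A^-4; d^3 = -A^6 - 3*A^2 - 3*A^-2 - A^-6; d^4 = A^8 + 4*A^4 + 6 + 4*A^-4 + A^-8.
  A^8 * (d^2) = A^12 + 2*A^8 + A^4
  A^6 * (6*d + 2*d^3) = -2*A^12 - 12*A^8 - 12*A^4 - 2
  A^4 * (11 + 16*d^2 + d^4) = A^12 + 20*A^8 + 49*A^4 + 20 + A^-4
  A^2 * (47*d + 9*d^3) = -9*A^8 - 74*A^4 - 74 - 9*A^-4
  A^0 * (26 + 43*d^2 + d^4) = A^8 + 47*A^4 + 118 + 47*A^-4 + A^-8
  A^-2 * (41*d + 15*d^3) = -15*A^4 - 86 - 86*A^-4 - 15*A^-8
  A^-4 * (26*d^2 + 2*d^4) = 2*A^4 + 34 + 64*A^-4 + 34*A^-8 + 2*A^-12
  A^-6 * (8*d^3) = -8 - 24*A^-4 - 24*A^-8 - 8*A^-12
  A^-8 * (d^4) = 1 + 4*A^-4 + 6*A^-8 + 4*A^-12 + A^-16
Summing the groups: <K> = 2*A^8 - 2*A^4 + 3 - 3*A^-4 + 2*A^-8 - 2*A^-12 + A^-16
Normalise by the writhe: (-A^3)^(-w) = (-A^3)^(-4) = A^-12, so f(A) = A^-12 * <K> = 2*A^-4 - 2*A^-8 + 3*A^-12 - 3*A^-16 + 2*A^-20 - 2*A^-24 + A^-28.
Substitute A = t^(-1/4), i.e. A^e → t^(-e/4): V(t) = t^7 - 2*t^6 + 2*t^5 - 3*t^4 + 3*t^3 - 2*t^2 + 2*t

Answer: t^7 - 2*t^6 + 2*t^5 - 3*t^4 + 3*t^3 - 2*t^2 + 2*t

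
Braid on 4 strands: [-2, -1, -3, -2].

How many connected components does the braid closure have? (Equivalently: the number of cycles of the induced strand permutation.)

Track the strand permutation on 4 strands, starting from identity.
  step 1: s2^-1 swaps positions 2,3 -> [1 3 2 4]
  step 2: s1^-1 swaps positions 1,2 -> [3 1 2 4]
  step 3: s3^-1 swaps positions 3,4 -> [3 1 4 2]
  step 4: s2^-1 swaps positions 2,3 -> [3 4 1 2]
Final permutation (position -> original strand): [3 4 1 2]
Closure components = cycle count of this permutation = 2.

Answer: 2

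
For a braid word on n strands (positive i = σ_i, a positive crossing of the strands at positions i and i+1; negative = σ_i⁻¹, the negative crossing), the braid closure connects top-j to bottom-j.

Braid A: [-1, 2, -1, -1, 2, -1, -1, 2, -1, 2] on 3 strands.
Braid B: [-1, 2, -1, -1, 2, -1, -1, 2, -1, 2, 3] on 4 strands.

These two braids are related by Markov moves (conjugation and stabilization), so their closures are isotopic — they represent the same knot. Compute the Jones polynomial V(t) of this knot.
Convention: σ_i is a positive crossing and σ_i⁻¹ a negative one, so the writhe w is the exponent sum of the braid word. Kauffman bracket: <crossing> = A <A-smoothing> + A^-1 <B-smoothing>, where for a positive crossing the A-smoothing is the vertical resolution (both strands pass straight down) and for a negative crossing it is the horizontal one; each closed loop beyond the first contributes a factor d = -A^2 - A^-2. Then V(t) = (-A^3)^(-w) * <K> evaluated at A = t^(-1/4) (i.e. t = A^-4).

Markov-equivalent braids have isotopic closures, hence identical knot invariants. Strip the Markov moves from each word to reach a common short braid β, then compute V(t) once on β.
Braid A: s1^-1 s2 s1^-1 s1^-1 s2 s1^-1 s1^-1 s2 s1^-1 s2 on 3 strands has no conjugating prefix/suffix or stabilization to strip; take β = s1^-1 s2 s1^-1 s1^-1 s2 s1^-1 s1^-1 s2 s1^-1 s2.
Braid B: s1^-1 s2 s1^-1 s1^-1 s2 s1^-1 s1^-1 s2 s1^-1 s2 s3 on 4 strands reduces by inverse Markov moves (closure unchanged at each step):
  Destabilize: the word has the form β·s3 where s3 occurs only as the final letter (β ∈ B_3); drop it and the last strand → 3 strands.
Reduced to β = s1^-1 s2 s1^-1 s1^-1 s2 s1^-1 s1^-1 s2 s1^-1 s2 on 3 strands, 10 crossings.
Both give the same β = s1^-1 s2 s1^-1 s1^-1 s2 s1^-1 s1^-1 s2 s1^-1 s2 on 3 strands, so one state sum suffices:
Braid: s1^-1 s2 s1^-1 s1^-1 s2 s1^-1 s1^-1 s2 s1^-1 s2 on 3 strands, 10 crossings.
Writhe w = (#positive) - (#negative) = 4 - 6 = -2.
State-sum expansion of <K>. There are 2^10 = 1024 states.
Smooth each crossing (0=||, 1=⌣⌢); contribution A^(Σ sign_k(1-2s_k)) * d^(L-1).
Tabulate the states by total A-exponent and number of loops L (A-exp: L × count):
  A^10: L=7 ×1
  A^8: L=6 ×10
  A^6: L=5 ×45
  A^4: L=4 ×118, L=6 ×2
  A^2: L=3 ×193, L=5 ×17
  A^0: L=2 ×192, L=4 ×59, L=6 ×1
  A^-2: L=1 ×95, L=3 ×108, L=5 ×7
  A^-4: L=2 ×95, L=4 ×25
  A^-6: L=3 ×43, L=5 ×2
  A^-8: L=4 ×10
  A^-10: L=5 ×1
Each group contributes A^e * Σ count * d^(L-1):
Powers of d = -A^2 - A^-2: d^2 = A^4 + 2 + A^-4; d^3 = -A^6 - 3*A^2 - 3*A^-2 - A^-6; d^4 = A^8 + 4*A^4 + 6 + 4*A^-4 + A^-8; d^5 = -A^10 - 5*A^6 - 10*A^2 - 10*A^-2 - 5*A^-6 - A^-10; d^6 = A^12 + 6*A^8 + 15*A^4 + 20 + 15*A^-4 + 6*A^-8 + A^-12.
  A^10 * (d^6) = A^22 + 6*A^18 + 15*A^14 + 20*A^10 + 15*A^6 + 6*A^2 + A^-2
  A^8 * (10*d^5) = -10*A^18 - 50*A^14 - 100*A^10 - 100*A^6 - 50*A^2 - 10*A^-2
  A^6 * (45*d^4) = 45*A^14 + 180*A^10 + 270*A^6 + 180*A^2 + 45*A^-2
  A^4 * (118*d^3 + 2*d^5) = -2*A^14 - 128*A^10 - 374*A^6 - 374*A^2 - 128*A^-2 - 2*A^-6
  A^2 * (193*d^2 + 17*d^4) = 17*A^10 + 261*A^6 + 488*A^2 + 261*A^-2 + 17*A^-6
  A^0 * (192*d + 59*d^3 + d^5) = -A^10 - 64*A^6 - 379*A^2 - 379*A^-2 - 64*A^-6 - A^-10
  A^-2 * (95 + 108*d^2 + 7*d^4) = 7*A^6 + 136*A^2 + 353*A^-2 + 136*A^-6 + 7*A^-10
  A^-4 * (95*d + 25*d^3) = -25*A^2 - 170*A^-2 - 170*A^-6 - 25*A^-10
  A^-6 * (43*d^2 + 2*d^4) = 2*A^2 + 51*A^-2 + 98*A^-6 + 51*A^-10 + 2*A^-14
  A^-8 * (10*d^3) = -10*A^-2 - 30*A^-6 - 30*A^-10 - 10*A^-14
  A^-10 * (d^4) = A^-2 + 4*A^-6 + 6*A^-10 + 4*A^-14 + A^-18
Summing the groups: <K> = A^22 - 4*A^18 + 8*A^14 - 12*A^10 + 15*A^6 - 16*A^2 + 15*A^-2 - 11*A^-6 + 8*A^-10 - 4*A^-14 + A^-18
Normalise by the writhe: (-A^3)^(-w) = (-A^3)^(2) = A^6, so f(A) = A^6 * <K> = A^28 - 4*A^24 + 8*A^20 - 12*A^16 + 15*A^12 - 16*A^8 + 15*A^4 - 11 + 8*A^-4 - 4*A^-8 + A^-12.
Substitute A = t^(-1/4), i.e. A^e → t^(-e/4): V(t) = t^3 - 4*t^2 + 8*t - 11 + 15*t^-1 - 16*t^-2 + 15*t^-3 - 12*t^-4 + 8*t^-5 - 4*t^-6 + t^-7

Answer: t^3 - 4*t^2 + 8*t - 11 + 15*t^-1 - 16*t^-2 + 15*t^-3 - 12*t^-4 + 8*t^-5 - 4*t^-6 + t^-7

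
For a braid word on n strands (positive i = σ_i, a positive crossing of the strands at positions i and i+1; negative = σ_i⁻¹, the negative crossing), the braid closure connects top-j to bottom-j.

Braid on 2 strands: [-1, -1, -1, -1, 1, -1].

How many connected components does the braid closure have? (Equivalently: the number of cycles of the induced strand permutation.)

Track the strand permutation on 2 strands, starting from identity.
  step 1: s1^-1 swaps positions 1,2 -> [2 1]
  step 2: s1^-1 swaps positions 1,2 -> [1 2]
  step 3: s1^-1 swaps positions 1,2 -> [2 1]
  step 4: s1^-1 swaps positions 1,2 -> [1 2]
  step 5: s1 swaps positions 1,2 -> [2 1]
  step 6: s1^-1 swaps positions 1,2 -> [1 2]
Final permutation (position -> original strand): [1 2]
Closure components = cycle count of this permutation = 2.

Answer: 2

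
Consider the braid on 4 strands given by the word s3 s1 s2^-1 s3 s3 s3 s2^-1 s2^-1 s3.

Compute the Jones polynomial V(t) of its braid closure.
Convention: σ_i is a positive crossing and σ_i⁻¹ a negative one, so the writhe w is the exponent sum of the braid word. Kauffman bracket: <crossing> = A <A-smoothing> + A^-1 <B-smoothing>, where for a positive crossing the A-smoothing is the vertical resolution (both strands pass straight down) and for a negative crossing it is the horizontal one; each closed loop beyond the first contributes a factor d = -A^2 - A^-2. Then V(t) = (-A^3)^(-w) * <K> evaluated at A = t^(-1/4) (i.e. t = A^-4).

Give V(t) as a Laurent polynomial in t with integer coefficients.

Braid: s3 s1 s2^-1 s3 s3 s3 s2^-1 s2^-1 s3 on 4 strands, 9 crossings.
Writhe w = (#positive) - (#negative) = 6 - 3 = 3.
State-sum expansion of <K>. There are 2^9 = 512 states.
For each crossing: s=0 is the vertical smoothing, s=1 horizontal. Crossing k contributes A^(sign_k * (1 - 2*s_k)); loop factor d = -A^2 - A^-2.
Tabulate the states by total A-exponent and number of loops L (A-exp: L × count):
  A^9: L=5 ×1
  A^7: L=4 ×9
  A^5: L=3 ×32, L=5 ×4
  A^3: L=2 ×51, L=4 ×32, L=6 ×1
  A^1: L=1 ×27, L=3 ×81, L=5 ×18
  A^-1: L=2 ×53, L=4 ×67, L=6 ×6
  A^-3: L=3 ×50, L=5 ×33, L=7 ×1
  A^-5: L=4 ×27, L=6 ×9
  A^-7: L=5 ×8, L=7 ×1
  A^-9: L=6 ×1
Each group contributes A^e * Σ count * d^(L-1):
Powers of d = -A^2 - A^-2: d^2 = A^4 + 2 + A^-4; d^3 = -A^6 - 3*A^2 - 3*A^-2 - A^-6; d^4 = A^8 + 4*A^4 + 6 + 4*A^-4 + A^-8; d^5 = -A^10 - 5*A^6 - 10*A^2 - 10*A^-2 - 5*A^-6 - A^-10; d^6 = A^12 + 6*A^8 + 15*A^4 + 20 + 15*A^-4 + 6*A^-8 + A^-12.
  A^9 * (d^4) = A^17 + 4*A^13 + 6*A^9 + 4*A^5 + A
  A^7 * (9*d^3) = -9*A^13 - 27*A^9 - 27*A^5 - 9*A
  A^5 * (32*d^2 + 4*d^4) = 4*A^13 + 48*A^9 + 88*A^5 + 48*A + 4*A^-3
  A^3 * (51*d + 32*d^3 + d^5) = -A^13 - 37*A^9 - 157*A^5 - 157*A - 37*A^-3 - A^-7
  A^1 * (27 + 81*d^2 + 18*d^4) = 18*A^9 + 153*A^5 + 297*A + 153*A^-3 + 18*A^-7
  A^-1 * (53*d + 67*d^3 + 6*d^5) = -6*A^9 - 97*A^5 - 314*A - 314*A^-3 - 97*A^-7 - 6*A^-11
  A^-3 * (50*d^2 + 33*d^4 + d^6) = A^9 + 39*A^5 + 197*A + 318*A^-3 + 197*A^-7 + 39*A^-11 + A^-15
  A^-5 * (27*d^3 + 9*d^5) = -9*A^5 - 72*A - 171*A^-3 - 171*A^-7 - 72*A^-11 - 9*A^-15
  A^-7 * (8*d^4 + d^6) = A^5 + 14*A + 47*A^-3 + 68*A^-7 + 47*A^-11 + 14*A^-15 + A^-19
  A^-9 * (d^5) = -A - 5*A^-3 - 10*A^-7 - 10*A^-11 - 5*A^-15 - A^-19
Summing the groups: <K> = A^17 - 2*A^13 + 3*A^9 - 5*A^5 + 4*A - 5*A^-3 + 4*A^-7 - 2*A^-11 + A^-15
Normalise by the writhe: (-A^3)^(-w) = (-A^3)^(-3) = -A^-9, so f(A) = -A^-9 * <K> = -A^8 + 2*A^4 - 3 + 5*A^-4 - 4*A^-8 + 5*A^-12 - 4*A^-16 + 2*A^-20 - A^-24.
Substitute A = t^(-1/4), i.e. A^e → t^(-e/4): V(t) = -t^6 + 2*t^5 - 4*t^4 + 5*t^3 - 4*t^2 + 5*t - 3 + 2*t^-1 - t^-2

Answer: -t^6 + 2*t^5 - 4*t^4 + 5*t^3 - 4*t^2 + 5*t - 3 + 2*t^-1 - t^-2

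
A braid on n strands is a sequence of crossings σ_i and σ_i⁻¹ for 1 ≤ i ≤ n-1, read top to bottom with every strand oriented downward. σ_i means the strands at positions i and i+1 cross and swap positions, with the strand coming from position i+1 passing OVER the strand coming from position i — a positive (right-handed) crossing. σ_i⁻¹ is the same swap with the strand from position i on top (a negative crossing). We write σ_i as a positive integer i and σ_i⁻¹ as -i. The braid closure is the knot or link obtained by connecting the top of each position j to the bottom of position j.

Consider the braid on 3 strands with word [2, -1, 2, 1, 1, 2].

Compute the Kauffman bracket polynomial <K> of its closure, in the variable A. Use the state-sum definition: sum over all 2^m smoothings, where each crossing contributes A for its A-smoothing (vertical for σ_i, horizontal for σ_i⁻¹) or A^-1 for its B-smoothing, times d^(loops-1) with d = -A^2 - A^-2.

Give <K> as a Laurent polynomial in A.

A^8 - A^4 + 2 - A^-4 + A^-8 - A^-12

Derivation:
Braid: s2 s1^-1 s2 s1 s1 s2 on 3 strands, 6 crossings.
Writhe w = (#positive) - (#negative) = 5 - 1 = 4.
State-sum expansion of <K>. There are 2^6 = 64 states.
For each crossing: s=0 is the vertical smoothing, s=1 horizontal. Crossing k contributes A^(sign_k * (1 - 2*s_k)); loop factor d = -A^2 - A^-2.
Tabulate the states by total A-exponent and number of loops L (A-exp: L × count):
  A^6: L=2 ×1
  A^4: L=1 ×3, L=3 ×3
  A^2: L=2 ×14, L=4 ×1
  A^0: L=1 ×10, L=3 ×10
  A^-2: L=2 ×13, L=4 ×2
  A^-4: L=3 ×6
  A^-6: L=4 ×1
Each group contributes A^e * Σ count * d^(L-1):
Powers of d = -A^2 - A^-2: d^2 = A^4 + 2 + A^-4; d^3 = -A^6 - 3*A^2 - 3*A^-2 - A^-6.
  A^6 * (d) = -A^8 - A^4
  A^4 * (3 + 3*d^2) = 3*A^8 + 9*A^4 + 3
  A^2 * (14*d + d^3) = -A^8 - 17*A^4 - 17 - A^-4
  A^0 * (10 + 10*d^2) = 10*A^4 + 30 + 10*A^-4
  A^-2 * (13*d + 2*d^3) = -2*A^4 - 19 - 19*A^-4 - 2*A^-8
  A^-4 * (6*d^2) = 6 + 12*A^-4 + 6*A^-8
  A^-6 * (d^3) = -1 - 3*A^-4 - 3*A^-8 - A^-12
Summing the groups: <K> = A^8 - A^4 + 2 - A^-4 + A^-8 - A^-12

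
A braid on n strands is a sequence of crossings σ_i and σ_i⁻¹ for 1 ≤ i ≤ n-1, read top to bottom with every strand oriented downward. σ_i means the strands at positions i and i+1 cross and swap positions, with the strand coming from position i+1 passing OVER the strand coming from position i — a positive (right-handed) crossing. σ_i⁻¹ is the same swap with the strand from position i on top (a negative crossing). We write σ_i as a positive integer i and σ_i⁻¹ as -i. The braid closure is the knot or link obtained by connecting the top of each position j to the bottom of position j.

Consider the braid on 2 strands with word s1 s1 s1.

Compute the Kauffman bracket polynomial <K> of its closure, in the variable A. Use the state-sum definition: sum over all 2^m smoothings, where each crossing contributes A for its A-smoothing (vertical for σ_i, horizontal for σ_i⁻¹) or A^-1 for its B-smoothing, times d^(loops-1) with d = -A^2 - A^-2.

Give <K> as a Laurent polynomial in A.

-A^5 - A^-3 + A^-7

Derivation:
Braid: s1 s1 s1 on 2 strands, 3 crossings.
Writhe w = (#positive) - (#negative) = 3 - 0 = 3.
State-sum expansion of <K>. There are 2^3 = 8 states.
Each crossing splits two ways (0=vertical, 1=horizontal). The state's weight is A^(#A-smoothings - #B-smoothings) * d^(loops - 1).
  state 000: A-exp=+3, loops=2, term = A^3 * d^1
  state 001: A-exp=+1, loops=1, term = A^1 * d^0
  state 010: A-exp=+1, loops=1, term = A^1 * d^0
  state 011: A-exp=-1, loops=2, term = A^-1 * d^1
  state 100: A-exp=+1, loops=1, term = A^1 * d^0
  state 101: A-exp=-1, loops=2, term = A^-1 * d^1
  state 110: A-exp=-1, loops=2, term = A^-1 * d^1
  state 111: A-exp=-3, loops=3, term = A^-3 * d^2
Collect the terms by A-exponent (count of states per loop number):
Powers of d = -A^2 - A^-2: d^2 = A^4 + 2 + A^-4.
  A^3 * (d) = -A^5 - A
  A^1 * (3) = 3*A
  A^-1 * (3*d) = -3*A - 3*A^-3
  A^-3 * (d^2) = A + 2*A^-3 + A^-7
Summing the groups: <K> = -A^5 - A^-3 + A^-7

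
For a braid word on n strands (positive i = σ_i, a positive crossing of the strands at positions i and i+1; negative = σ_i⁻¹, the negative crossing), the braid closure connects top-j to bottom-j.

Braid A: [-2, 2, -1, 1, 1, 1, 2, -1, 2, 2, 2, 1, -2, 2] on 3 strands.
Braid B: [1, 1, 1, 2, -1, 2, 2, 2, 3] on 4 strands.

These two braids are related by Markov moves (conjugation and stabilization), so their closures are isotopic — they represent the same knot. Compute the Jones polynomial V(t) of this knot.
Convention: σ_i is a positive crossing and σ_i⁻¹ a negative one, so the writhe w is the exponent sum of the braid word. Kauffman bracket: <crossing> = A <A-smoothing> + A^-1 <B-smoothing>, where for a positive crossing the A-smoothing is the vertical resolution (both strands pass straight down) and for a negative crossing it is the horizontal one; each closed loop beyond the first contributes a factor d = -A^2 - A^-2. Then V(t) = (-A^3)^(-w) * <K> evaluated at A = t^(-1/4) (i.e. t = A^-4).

-t^9 + 2*t^8 - 3*t^7 + 3*t^6 - 3*t^5 + 3*t^4 - t^3 + t^2

Derivation:
Markov-equivalent braids have isotopic closures, hence identical knot invariants. Strip the Markov moves from each word to reach a common short braid β, then compute V(t) once on β.
Braid A: s2^-1 s2 s1^-1 s1 s1 s1 s2 s1^-1 s2 s2 s2 s1 s2^-1 s2 on 3 strands reduces by inverse Markov moves (closure unchanged at each step):
  Deconjugate: the word is γ·β·γ⁻¹ with γ = s2^-1 s2 (prefix) and γ⁻¹ = s2^-1 s2 (suffix); strip both.
  Deconjugate: the word is γ·β·γ⁻¹ with γ = s1^-1 (prefix) and γ⁻¹ = s1 (suffix); strip both.
Reduced to β = s1 s1 s1 s2 s1^-1 s2 s2 s2 on 3 strands, 8 crossings.
Braid B: s1 s1 s1 s2 s1^-1 s2 s2 s2 s3 on 4 strands reduces by inverse Markov moves (closure unchanged at each step):
  Destabilize: the word has the form β·s3 where s3 occurs only as the final letter (β ∈ B_3); drop it and the last strand → 3 strands.
Reduced to β = s1 s1 s1 s2 s1^-1 s2 s2 s2 on 3 strands, 8 crossings.
Both give the same β = s1 s1 s1 s2 s1^-1 s2 s2 s2 on 3 strands, so one state sum suffices:
Braid: s1 s1 s1 s2 s1^-1 s2 s2 s2 on 3 strands, 8 crossings.
Writhe w = (#positive) - (#negative) = 7 - 1 = 6.
State-sum expansion of <K>. There are 2^8 = 256 states.
Each crossing splits two ways (0=vertical, 1=horizontal). The state's weight is A^(#A-smoothings - #B-smoothings) * d^(loops - 1).
Tabulate the states by total A-exponent and number of loops L (A-exp: L × count):
  A^8: L=2 ×1
  A^6: L=1 ×4, L=3 ×4
  A^4: L=2 ×25, L=4 ×3
  A^2: L=1 ×21, L=3 ×34, L=5 ×1
  A^0: L=2 ×48, L=4 ×22
  A^-2: L=3 ×49, L=5 ×7
  A^-4: L=4 ×27, L=6 ×1
  A^-6: L=5 ×8
  A^-8: L=6 ×1
Each group contributes A^e * Σ count * d^(L-1):
Powers of d = -A^2 - A^-2: d^2 = A^4 + 2 + A^-4; d^3 = -A^6 - 3*A^2 - 3*A^-2 - A^-6; d^4 = A^8 + 4*A^4 + 6 + 4*A^-4 + A^-8; d^5 = -A^10 - 5*A^6 - 10*A^2 - 10*A^-2 - 5*A^-6 - A^-10.
  A^8 * (d) = -A^10 - A^6
  A^6 * (4 + 4*d^2) = 4*A^10 + 12*A^6 + 4*A^2
  A^4 * (25*d + 3*d^3) = -3*A^10 - 34*A^6 - 34*A^2 - 3*A^-2
  A^2 * (21 + 34*d^2 + d^4) = A^10 + 38*A^6 + 95*A^2 + 38*A^-2 + A^-6
  A^0 * (48*d + 22*d^3) = -22*A^6 - 114*A^2 - 114*A^-2 - 22*A^-6
  A^-2 * (49*d^2 + 7*d^4) = 7*A^6 + 77*A^2 + 140*A^-2 + 77*A^-6 + 7*A^-10
  A^-4 * (27*d^3 + d^5) = -A^6 - 32*A^2 - 91*A^-2 - 91*A^-6 - 32*A^-10 - A^-14
  A^-6 * (8*d^4) = 8*A^2 + 32*A^-2 + 48*A^-6 + 32*A^-10 + 8*A^-14
  A^-8 * (d^5) = -A^2 - 5*A^-2 - 10*A^-6 - 10*A^-10 - 5*A^-14 - A^-18
Summing the groups: <K> = A^10 - A^6 + 3*A^2 - 3*A^-2 + 3*A^-6 - 3*A^-10 + 2*A^-14 - A^-18
Normalise by the writhe: (-A^3)^(-w) = (-A^3)^(-6) = A^-18, so f(A) = A^-18 * <K> = A^-8 - A^-12 + 3*A^-16 - 3*A^-20 + 3*A^-24 - 3*A^-28 + 2*A^-32 - A^-36.
Substitute A = t^(-1/4), i.e. A^e → t^(-e/4): V(t) = -t^9 + 2*t^8 - 3*t^7 + 3*t^6 - 3*t^5 + 3*t^4 - t^3 + t^2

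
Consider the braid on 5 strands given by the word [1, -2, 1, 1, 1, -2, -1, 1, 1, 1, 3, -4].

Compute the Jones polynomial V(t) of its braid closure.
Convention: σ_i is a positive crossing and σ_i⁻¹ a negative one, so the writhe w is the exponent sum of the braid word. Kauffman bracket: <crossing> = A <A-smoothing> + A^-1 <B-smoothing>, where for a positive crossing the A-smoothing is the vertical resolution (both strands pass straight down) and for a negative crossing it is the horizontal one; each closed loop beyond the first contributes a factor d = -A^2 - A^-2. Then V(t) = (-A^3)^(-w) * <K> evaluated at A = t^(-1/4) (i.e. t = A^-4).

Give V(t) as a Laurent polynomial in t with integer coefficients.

t^8 - 2*t^7 + 3*t^6 - 4*t^5 + 3*t^4 - 3*t^3 + 3*t^2 - t + 1

Derivation:
The presented braid s1 s2^-1 s1 s1 s1 s2^-1 s1^-1 s1 s1 s1 s3 s4^-1 on 5 strands reduces by inverse Markov moves (closure unchanged at each step):
  Destabilize: the word has the form β·s4^-1 where s4^-1 occurs only as the final letter (β ∈ B_4); drop it and the last strand → 4 strands.
  Destabilize: the word has the form β·s3 where s3 occurs only as the final letter (β ∈ B_3); drop it and the last strand → 3 strands.
Reduced to β = s1 s2^-1 s1 s1 s1 s2^-1 s1^-1 s1 s1 s1 on 3 strands, 10 crossings.
Compute on β:
First cancel adjacent σ_i σ_i⁻¹ pairs (Reidemeister II — same braid, same closure): s1 s2^-1 s1 s1 s1 s2^-1 s1^-1 s1 s1 s1 → s1 s2^-1 s1 s1 s1 s2^-1 s1 s1.
Braid: s1 s2^-1 s1 s1 s1 s2^-1 s1 s1 on 3 strands, 8 crossings.
Writhe w = (#positive) - (#negative) = 6 - 2 = 4.
Enumerate smoothing states for the bracket polynomial. There are 2^8 = 256 states.
For each crossing: s=0 is the vertical smoothing, s=1 horizontal. Crossing k contributes A^(sign_k * (1 - 2*s_k)); loop factor d = -A^2 - A^-2.
Tabulate the states by total A-exponent and number of loops L (A-exp: L × count):
  A^8: L=3 ×1
  A^6: L=2 ×8
  A^4: L=1 ×21, L=3 ×7
  A^2: L=2 ×54, L=4 ×2
  A^0: L=3 ×70
  A^-2: L=4 ×56
  A^-4: L=5 ×28
  A^-6: L=6 ×8
  A^-8: L=7 ×1
Each group contributes A^e * Σ count * d^(L-1):
Powers of d = -A^2 - A^-2: d^2 = A^4 + 2 + A^-4; d^3 = -A^6 - 3*A^2 - 3*A^-2 - A^-6; d^4 = A^8 + 4*A^4 + 6 + 4*A^-4 + A^-8; d^5 = -A^10 - 5*A^6 - 10*A^2 - 10*A^-2 - 5*A^-6 - A^-10; d^6 = A^12 + 6*A^8 + 15*A^4 + 20 + 15*A^-4 + 6*A^-8 + A^-12.
  A^8 * (d^2) = A^12 + 2*A^8 + A^4
  A^6 * (8*d) = -8*A^8 - 8*A^4
  A^4 * (21 + 7*d^2) = 7*A^8 + 35*A^4 + 7
  A^2 * (54*d + 2*d^3) = -2*A^8 - 60*A^4 - 60 - 2*A^-4
  A^0 * (70*d^2) = 70*A^4 + 140 + 70*A^-4
  A^-2 * (56*d^3) = -56*A^4 - 168 - 168*A^-4 - 56*A^-8
  A^-4 * (28*d^4) = 28*A^4 + 112 + 168*A^-4 + 112*A^-8 + 28*A^-12
  A^-6 * (8*d^5) = -8*A^4 - 40 - 80*A^-4 - 80*A^-8 - 40*A^-12 - 8*A^-16
  A^-8 * (d^6) = A^4 + 6 + 15*A^-4 + 20*A^-8 + 15*A^-12 + 6*A^-16 + A^-20
Summing the groups: <K> = A^12 - A^8 + 3*A^4 - 3 + 3*A^-4 - 4*A^-8 + 3*A^-12 - 2*A^-16 + A^-20
Normalise by the writhe: (-A^3)^(-w) = (-A^3)^(-4) = A^-12, so f(A) = A^-12 * <K> = 1 - A^-4 + 3*A^-8 - 3*A^-12 + 3*A^-16 - 4*A^-20 + 3*A^-24 - 2*A^-28 + A^-32.
Substitute A = t^(-1/4), i.e. A^e → t^(-e/4): V(t) = t^8 - 2*t^7 + 3*t^6 - 4*t^5 + 3*t^4 - 3*t^3 + 3*t^2 - t + 1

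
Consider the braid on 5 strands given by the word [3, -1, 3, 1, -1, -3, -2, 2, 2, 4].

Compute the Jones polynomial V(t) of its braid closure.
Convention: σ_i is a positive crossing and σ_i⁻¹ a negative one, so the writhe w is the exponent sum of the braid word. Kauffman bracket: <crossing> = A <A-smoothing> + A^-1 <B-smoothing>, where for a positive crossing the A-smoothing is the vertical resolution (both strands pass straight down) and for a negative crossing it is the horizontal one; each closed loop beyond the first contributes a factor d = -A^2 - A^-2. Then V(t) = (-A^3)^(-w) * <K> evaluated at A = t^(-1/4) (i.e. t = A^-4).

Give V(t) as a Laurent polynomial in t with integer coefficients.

The presented braid s3 s1^-1 s3 s1 s1^-1 s3^-1 s2^-1 s2 s2 s4 on 5 strands reduces by inverse Markov moves (closure unchanged at each step):
  Destabilize: the word has the form β·s4 where s4 occurs only as the final letter (β ∈ B_4); drop it and the last strand → 4 strands.
Reduced to β = s3 s1^-1 s3 s1 s1^-1 s3^-1 s2^-1 s2 s2 on 4 strands, 9 crossings.
Compute on β:
First cancel adjacent σ_i σ_i⁻¹ pairs (Reidemeister II — same braid, same closure): s3 s1^-1 s3 s1 s1^-1 s3^-1 s2^-1 s2 s2 → s3 s1^-1 s2.
Braid: s3 s1^-1 s2 on 4 strands, 3 crossings.
Writhe w = (#positive) - (#negative) = 2 - 1 = 1.
Enumerate smoothing states for the bracket polynomial. There are 2^3 = 8 states.
Smooth each crossing (0=||, 1=⌣⌢); contribution A^(Σ sign_k(1-2s_k)) * d^(L-1).
  state 000: A-exp=+1, loops=4, term = A^1 * d^3
  state 001: A-exp=-1, loops=3, term = A^-1 * d^2
  state 010: A-exp=+3, loops=3, term = A^3 * d^2
  state 011: A-exp=+1, loops=2, term = A^1 * d^1
  state 100: A-exp=-1, loops=3, term = A^-1 * d^2
  state 101: A-exp=-3, loops=2, term = A^-3 * d^1
  state 110: A-exp=+1, loops=2, term = A^1 * d^1
  state 111: A-exp=-1, loops=1, term = A^-1 * d^0
Collect the terms by A-exponent (count of states per loop number):
Powers of d = -A^2 - A^-2: d^2 = A^4 + 2 + A^-4; d^3 = -A^6 - 3*A^2 - 3*A^-2 - A^-6.
  A^3 * (d^2) = A^7 + 2*A^3 + A^-1
  A^1 * (2*d + d^3) = -A^7 - 5*A^3 - 5*A^-1 - A^-5
  A^-1 * (1 + 2*d^2) = 2*A^3 + 5*A^-1 + 2*A^-5
  A^-3 * (d) = -A^-1 - A^-5
Summing the groups: <K> = -A^3
Normalise by the writhe: (-A^3)^(-w) = (-A^3)^(-1) = -A^-3, so f(A) = -A^-3 * <K> = 1.
Substitute A = t^(-1/4), i.e. A^e → t^(-e/4): V(t) = 1

Answer: 1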